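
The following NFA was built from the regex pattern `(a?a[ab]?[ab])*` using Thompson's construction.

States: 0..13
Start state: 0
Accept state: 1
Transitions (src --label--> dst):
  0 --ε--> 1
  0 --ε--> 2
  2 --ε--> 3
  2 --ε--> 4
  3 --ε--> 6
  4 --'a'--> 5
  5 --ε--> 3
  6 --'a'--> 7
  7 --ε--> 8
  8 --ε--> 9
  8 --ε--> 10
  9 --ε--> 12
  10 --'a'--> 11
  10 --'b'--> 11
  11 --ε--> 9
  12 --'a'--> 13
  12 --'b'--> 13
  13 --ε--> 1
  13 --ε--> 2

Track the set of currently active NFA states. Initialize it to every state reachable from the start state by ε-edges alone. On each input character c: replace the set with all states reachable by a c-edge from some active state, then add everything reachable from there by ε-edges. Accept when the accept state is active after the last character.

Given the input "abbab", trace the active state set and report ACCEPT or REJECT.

start: ε-closure({0}) = {0,1,2,3,4,6}
'a' @ 1: {3,5,6,7,8,9,10,12}
'b' @ 2: {1,2,3,4,6,9,11,12,13}  (accept∈set)
'b' @ 3: {1,2,3,4,6,13}  (accept∈set)
'a' @ 4: {3,5,6,7,8,9,10,12}
'b' @ 5: {1,2,3,4,6,9,11,12,13}  (accept∈set)
after full input: {1,2,3,4,6,9,11,12,13}  (accept=1 in)

Answer: ACCEPT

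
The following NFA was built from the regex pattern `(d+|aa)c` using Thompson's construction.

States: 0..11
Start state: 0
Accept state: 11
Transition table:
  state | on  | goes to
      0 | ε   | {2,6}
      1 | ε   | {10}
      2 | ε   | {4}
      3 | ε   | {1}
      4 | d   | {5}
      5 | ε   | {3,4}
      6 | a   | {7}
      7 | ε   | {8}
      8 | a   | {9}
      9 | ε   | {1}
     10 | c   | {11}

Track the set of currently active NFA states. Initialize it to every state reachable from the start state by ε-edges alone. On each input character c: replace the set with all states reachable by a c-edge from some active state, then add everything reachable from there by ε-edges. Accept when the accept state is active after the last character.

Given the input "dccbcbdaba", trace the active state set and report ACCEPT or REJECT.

initial (ε-close {0}): {0,2,4,6}
'd' @ 1: {1,3,4,5,10}
'c' @ 2: {11}  ✓accept
'c' @ 3: {}  — no active states
rest 'bcbdaba' ignored (set empty)
final: {}; accept 11 not in set

Answer: REJECT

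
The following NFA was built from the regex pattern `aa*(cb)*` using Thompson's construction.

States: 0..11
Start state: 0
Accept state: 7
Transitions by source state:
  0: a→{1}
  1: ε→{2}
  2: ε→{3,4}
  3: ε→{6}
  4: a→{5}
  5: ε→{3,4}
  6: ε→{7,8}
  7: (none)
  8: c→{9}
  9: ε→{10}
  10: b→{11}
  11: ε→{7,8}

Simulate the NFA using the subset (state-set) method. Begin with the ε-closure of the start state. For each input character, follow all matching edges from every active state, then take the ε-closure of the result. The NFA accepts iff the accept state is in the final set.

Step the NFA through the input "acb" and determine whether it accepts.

start: ε-closure({0}) = {0}
'a' @ 1: {1,2,3,4,6,7,8}  (accept∈set)
'c' @ 2: {9,10}
'b' @ 3: {7,8,11}  (accept∈set)
after full input: {7,8,11}  (accept=7 in)

Answer: ACCEPT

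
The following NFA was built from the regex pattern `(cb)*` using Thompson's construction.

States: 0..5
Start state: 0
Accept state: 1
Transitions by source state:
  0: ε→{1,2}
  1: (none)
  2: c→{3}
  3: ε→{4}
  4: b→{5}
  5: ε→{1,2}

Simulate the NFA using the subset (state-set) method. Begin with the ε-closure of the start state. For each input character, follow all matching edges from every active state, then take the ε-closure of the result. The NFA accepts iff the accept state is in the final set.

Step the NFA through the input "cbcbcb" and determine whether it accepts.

initial (ε-close {0}): {0,1,2}
'c' @ 1: {3,4}
'b' @ 2: {1,2,5}  ✓accept
'c' @ 3: {3,4}
'b' @ 4: {1,2,5}  ✓accept
'c' @ 5: {3,4}
'b' @ 6: {1,2,5}  ✓accept
end set {1,2,5} — state 1 in

Answer: ACCEPT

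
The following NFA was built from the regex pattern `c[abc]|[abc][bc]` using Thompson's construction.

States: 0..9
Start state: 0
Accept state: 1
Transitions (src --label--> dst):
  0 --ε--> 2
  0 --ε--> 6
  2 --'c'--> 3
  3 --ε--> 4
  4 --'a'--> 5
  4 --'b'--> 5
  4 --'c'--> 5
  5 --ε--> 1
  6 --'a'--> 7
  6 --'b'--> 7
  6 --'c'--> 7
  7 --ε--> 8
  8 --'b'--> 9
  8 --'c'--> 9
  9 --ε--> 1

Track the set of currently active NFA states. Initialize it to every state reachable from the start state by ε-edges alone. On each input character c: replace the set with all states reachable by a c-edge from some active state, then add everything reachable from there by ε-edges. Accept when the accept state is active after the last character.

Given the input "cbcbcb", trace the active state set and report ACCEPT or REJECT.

initial (ε-close {0}): {0,2,6}
'c' @ 1: {3,4,7,8}
'b' @ 2: {1,5,9}  (accept∈set)
'c' @ 3: {}  — state set empty
rest 'bcb' ignored (set empty)
end set {} — state 1 not in

Answer: REJECT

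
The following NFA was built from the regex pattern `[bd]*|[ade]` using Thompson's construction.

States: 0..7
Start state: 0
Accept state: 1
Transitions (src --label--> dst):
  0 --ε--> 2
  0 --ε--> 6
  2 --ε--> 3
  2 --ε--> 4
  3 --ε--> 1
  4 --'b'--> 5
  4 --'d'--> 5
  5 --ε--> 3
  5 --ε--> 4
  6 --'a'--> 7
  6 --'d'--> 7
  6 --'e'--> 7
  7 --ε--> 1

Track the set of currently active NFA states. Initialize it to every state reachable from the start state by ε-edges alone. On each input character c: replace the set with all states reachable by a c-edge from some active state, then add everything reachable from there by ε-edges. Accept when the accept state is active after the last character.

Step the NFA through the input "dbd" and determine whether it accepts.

Answer: ACCEPT

Derivation:
start: ε-closure({0}) = {0,1,2,3,4,6}
'd' @ 1: {1,3,4,5,7}  ✓accept
'b' @ 2: {1,3,4,5}  ✓accept
'd' @ 3: {1,3,4,5}  ✓accept
after full input: {1,3,4,5}  (accept=1 in)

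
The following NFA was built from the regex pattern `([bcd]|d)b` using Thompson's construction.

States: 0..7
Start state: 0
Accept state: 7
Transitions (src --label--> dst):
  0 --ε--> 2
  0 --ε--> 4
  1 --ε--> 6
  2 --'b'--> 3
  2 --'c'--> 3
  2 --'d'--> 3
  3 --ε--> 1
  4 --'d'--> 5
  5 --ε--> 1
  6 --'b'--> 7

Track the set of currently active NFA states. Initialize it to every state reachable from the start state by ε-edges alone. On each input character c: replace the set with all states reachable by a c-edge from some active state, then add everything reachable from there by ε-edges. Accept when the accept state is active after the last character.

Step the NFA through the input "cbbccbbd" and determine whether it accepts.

Answer: REJECT

Trace:
start: ε-closure({0}) = {0,2,4}
'c' @ 1: {1,3,6}
'b' @ 2: {7}  [accepting]
'b' @ 3: {}  — no active states
rest 'ccbbd' ignored (set empty)
end set {} — state 7 not in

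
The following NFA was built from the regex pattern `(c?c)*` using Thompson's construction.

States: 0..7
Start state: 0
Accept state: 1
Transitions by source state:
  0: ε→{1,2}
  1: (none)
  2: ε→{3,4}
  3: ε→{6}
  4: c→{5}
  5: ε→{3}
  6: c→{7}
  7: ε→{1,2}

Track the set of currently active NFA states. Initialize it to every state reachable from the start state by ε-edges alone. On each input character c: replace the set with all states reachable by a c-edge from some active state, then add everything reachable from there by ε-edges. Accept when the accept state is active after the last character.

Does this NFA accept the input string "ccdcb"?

Answer: REJECT

Derivation:
S₀ = ε-closure({0}) = {0,1,2,3,4,6}
'c' @ 1: {1,2,3,4,5,6,7}  (accept∈set)
'c' @ 2: {1,2,3,4,5,6,7}  (accept∈set)
'd' @ 3: {}  — dead — no transitions
rest 'cb' ignored (set empty)
after full input: {}  (accept=1 not in)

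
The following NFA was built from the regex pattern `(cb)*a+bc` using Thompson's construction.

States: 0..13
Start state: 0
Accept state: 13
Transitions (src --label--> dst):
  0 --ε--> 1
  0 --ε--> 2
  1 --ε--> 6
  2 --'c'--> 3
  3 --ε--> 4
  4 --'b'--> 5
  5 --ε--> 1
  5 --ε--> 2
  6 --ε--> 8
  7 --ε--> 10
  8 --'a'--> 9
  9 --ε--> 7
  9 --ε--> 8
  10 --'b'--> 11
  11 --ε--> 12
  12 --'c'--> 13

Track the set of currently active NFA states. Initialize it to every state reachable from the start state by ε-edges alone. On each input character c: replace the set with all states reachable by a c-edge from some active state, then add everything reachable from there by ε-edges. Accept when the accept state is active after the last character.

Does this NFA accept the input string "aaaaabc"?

Answer: ACCEPT

Trace:
initial (ε-close {0}): {0,1,2,6,8}
'a' @ 1: {7,8,9,10}
'a' @ 2: {7,8,9,10}
'a' @ 3: {7,8,9,10}
'a' @ 4: {7,8,9,10}
'a' @ 5: {7,8,9,10}
'b' @ 6: {11,12}
'c' @ 7: {13}  (accept∈set)
after full input: {13}  (accept=13 in)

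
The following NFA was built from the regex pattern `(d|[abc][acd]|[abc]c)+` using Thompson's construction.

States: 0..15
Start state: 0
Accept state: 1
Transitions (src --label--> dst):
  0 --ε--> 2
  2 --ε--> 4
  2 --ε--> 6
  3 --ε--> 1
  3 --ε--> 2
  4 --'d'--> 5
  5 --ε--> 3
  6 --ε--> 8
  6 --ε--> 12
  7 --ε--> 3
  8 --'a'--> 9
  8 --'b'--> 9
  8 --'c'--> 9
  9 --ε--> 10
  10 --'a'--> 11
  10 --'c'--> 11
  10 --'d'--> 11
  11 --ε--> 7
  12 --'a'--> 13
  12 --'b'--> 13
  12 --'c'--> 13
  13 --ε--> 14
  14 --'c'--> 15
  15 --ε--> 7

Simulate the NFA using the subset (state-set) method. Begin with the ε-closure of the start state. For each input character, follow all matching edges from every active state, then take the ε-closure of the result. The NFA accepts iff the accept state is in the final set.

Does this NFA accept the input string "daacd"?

start: ε-closure({0}) = {0,2,4,6,8,12}
'd' @ 1: {1,2,3,4,5,6,8,12}  [accepting]
'a' @ 2: {9,10,13,14}
'a' @ 3: {1,2,3,4,6,7,8,11,12}  [accepting]
'c' @ 4: {9,10,13,14}
'd' @ 5: {1,2,3,4,6,7,8,11,12}  [accepting]
after full input: {1,2,3,4,6,7,8,11,12}  (accept=1 in)

Answer: ACCEPT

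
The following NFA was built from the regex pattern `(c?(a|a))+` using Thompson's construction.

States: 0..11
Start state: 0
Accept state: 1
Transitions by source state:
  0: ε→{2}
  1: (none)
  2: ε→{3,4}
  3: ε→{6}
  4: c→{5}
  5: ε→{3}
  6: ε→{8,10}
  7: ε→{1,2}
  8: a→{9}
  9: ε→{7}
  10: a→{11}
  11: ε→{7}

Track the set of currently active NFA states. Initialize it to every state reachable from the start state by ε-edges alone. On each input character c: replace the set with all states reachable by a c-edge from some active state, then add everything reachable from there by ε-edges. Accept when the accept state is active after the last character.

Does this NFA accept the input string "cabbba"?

Answer: REJECT

Trace:
S₀ = ε-closure({0}) = {0,2,3,4,6,8,10}
'c' @ 1: {3,5,6,8,10}
'a' @ 2: {1,2,3,4,6,7,8,9,10,11}  [accepting]
'b' @ 3: {}  — state set empty
rest 'bba' ignored (set empty)
after full input: {}  (accept=1 not in)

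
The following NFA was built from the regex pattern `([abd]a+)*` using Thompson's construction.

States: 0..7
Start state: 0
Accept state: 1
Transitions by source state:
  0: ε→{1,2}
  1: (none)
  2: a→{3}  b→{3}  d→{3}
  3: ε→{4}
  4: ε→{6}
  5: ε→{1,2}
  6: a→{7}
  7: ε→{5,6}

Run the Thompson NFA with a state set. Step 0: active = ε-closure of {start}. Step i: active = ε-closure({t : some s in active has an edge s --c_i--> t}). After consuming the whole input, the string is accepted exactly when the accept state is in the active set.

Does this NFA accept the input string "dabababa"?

initial (ε-close {0}): {0,1,2}
'd' @ 1: {3,4,6}
'a' @ 2: {1,2,5,6,7}  (accept∈set)
'b' @ 3: {3,4,6}
'a' @ 4: {1,2,5,6,7}  (accept∈set)
'b' @ 5: {3,4,6}
'a' @ 6: {1,2,5,6,7}  (accept∈set)
'b' @ 7: {3,4,6}
'a' @ 8: {1,2,5,6,7}  (accept∈set)
after full input: {1,2,5,6,7}  (accept=1 in)

Answer: ACCEPT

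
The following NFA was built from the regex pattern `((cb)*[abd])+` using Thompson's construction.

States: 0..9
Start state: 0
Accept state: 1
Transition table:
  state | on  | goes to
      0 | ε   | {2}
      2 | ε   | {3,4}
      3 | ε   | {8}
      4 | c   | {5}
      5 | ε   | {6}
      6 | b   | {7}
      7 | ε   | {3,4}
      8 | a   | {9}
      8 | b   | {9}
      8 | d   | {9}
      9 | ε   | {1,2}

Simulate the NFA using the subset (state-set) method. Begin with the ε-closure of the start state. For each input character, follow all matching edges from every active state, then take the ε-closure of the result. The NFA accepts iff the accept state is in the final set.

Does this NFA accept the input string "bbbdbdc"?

start: ε-closure({0}) = {0,2,3,4,8}
'b' @ 1: {1,2,3,4,8,9}  (accept∈set)
'b' @ 2: {1,2,3,4,8,9}  (accept∈set)
'b' @ 3: {1,2,3,4,8,9}  (accept∈set)
'd' @ 4: {1,2,3,4,8,9}  (accept∈set)
'b' @ 5: {1,2,3,4,8,9}  (accept∈set)
'd' @ 6: {1,2,3,4,8,9}  (accept∈set)
'c' @ 7: {5,6}
after full input: {5,6}  (accept=1 not in)

Answer: REJECT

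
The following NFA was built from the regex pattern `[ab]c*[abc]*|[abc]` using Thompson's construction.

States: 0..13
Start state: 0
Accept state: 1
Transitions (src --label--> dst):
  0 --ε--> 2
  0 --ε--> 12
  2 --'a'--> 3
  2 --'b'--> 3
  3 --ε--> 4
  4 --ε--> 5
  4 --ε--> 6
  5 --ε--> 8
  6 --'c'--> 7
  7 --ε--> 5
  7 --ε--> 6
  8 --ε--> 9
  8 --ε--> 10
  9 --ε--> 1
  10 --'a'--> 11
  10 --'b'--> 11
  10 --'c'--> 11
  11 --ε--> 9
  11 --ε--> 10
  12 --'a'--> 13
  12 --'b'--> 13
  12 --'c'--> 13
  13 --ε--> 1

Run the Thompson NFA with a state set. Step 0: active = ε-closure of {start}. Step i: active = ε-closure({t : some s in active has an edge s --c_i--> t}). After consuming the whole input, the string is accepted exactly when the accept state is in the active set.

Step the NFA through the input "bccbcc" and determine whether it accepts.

Answer: ACCEPT

Steps:
S₀ = ε-closure({0}) = {0,2,12}
'b' @ 1: {1,3,4,5,6,8,9,10,13}  (accept∈set)
'c' @ 2: {1,5,6,7,8,9,10,11}  (accept∈set)
'c' @ 3: {1,5,6,7,8,9,10,11}  (accept∈set)
'b' @ 4: {1,9,10,11}  (accept∈set)
'c' @ 5: {1,9,10,11}  (accept∈set)
'c' @ 6: {1,9,10,11}  (accept∈set)
end set {1,9,10,11} — state 1 in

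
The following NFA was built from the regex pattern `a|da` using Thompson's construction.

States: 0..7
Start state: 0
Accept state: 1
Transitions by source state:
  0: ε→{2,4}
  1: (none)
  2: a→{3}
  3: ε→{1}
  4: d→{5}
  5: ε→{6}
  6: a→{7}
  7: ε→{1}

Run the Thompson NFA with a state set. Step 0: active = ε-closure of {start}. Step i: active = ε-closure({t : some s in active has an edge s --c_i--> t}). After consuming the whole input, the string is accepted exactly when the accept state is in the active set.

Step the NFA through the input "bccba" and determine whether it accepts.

S₀ = ε-closure({0}) = {0,2,4}
'b' @ 1: {}  — dead — no transitions
rest 'ccba' ignored (set empty)
final: {}; accept 1 not in set

Answer: REJECT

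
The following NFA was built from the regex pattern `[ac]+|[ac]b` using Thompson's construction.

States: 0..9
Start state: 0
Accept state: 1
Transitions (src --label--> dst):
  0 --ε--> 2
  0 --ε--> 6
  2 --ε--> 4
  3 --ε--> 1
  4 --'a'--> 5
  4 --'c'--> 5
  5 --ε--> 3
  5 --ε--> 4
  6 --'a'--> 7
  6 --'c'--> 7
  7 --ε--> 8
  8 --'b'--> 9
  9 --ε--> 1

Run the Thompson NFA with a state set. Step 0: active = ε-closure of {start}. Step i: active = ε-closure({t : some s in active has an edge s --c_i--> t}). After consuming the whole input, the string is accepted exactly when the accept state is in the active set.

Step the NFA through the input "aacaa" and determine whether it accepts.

Answer: ACCEPT

Derivation:
start: ε-closure({0}) = {0,2,4,6}
'a' @ 1: {1,3,4,5,7,8}  (accept∈set)
'a' @ 2: {1,3,4,5}  (accept∈set)
'c' @ 3: {1,3,4,5}  (accept∈set)
'a' @ 4: {1,3,4,5}  (accept∈set)
'a' @ 5: {1,3,4,5}  (accept∈set)
final: {1,3,4,5}; accept 1 in set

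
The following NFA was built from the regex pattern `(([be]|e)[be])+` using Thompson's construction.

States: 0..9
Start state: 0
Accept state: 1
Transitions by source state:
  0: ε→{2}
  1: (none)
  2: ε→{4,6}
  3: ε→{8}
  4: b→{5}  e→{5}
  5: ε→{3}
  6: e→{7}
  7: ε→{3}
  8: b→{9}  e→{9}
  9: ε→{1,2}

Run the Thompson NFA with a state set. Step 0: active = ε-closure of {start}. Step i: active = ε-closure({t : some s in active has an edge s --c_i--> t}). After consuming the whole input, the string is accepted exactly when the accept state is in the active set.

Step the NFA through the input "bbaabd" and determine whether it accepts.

Answer: REJECT

Trace:
initial (ε-close {0}): {0,2,4,6}
'b' @ 1: {3,5,8}
'b' @ 2: {1,2,4,6,9}  ✓accept
'a' @ 3: {}  — state set empty
rest 'abd' ignored (set empty)
end set {} — state 1 not in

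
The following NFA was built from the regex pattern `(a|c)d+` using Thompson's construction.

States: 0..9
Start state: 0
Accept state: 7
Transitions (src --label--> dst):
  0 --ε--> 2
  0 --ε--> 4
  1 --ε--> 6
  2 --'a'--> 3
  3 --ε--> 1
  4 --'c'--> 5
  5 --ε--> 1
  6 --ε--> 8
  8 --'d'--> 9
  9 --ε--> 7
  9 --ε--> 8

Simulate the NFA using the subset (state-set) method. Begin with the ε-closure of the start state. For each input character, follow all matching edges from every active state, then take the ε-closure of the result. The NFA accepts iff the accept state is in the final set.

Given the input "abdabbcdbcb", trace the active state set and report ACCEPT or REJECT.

Answer: REJECT

Steps:
start: ε-closure({0}) = {0,2,4}
'a' @ 1: {1,3,6,8}
'b' @ 2: {}  — no active states
rest 'dabbcdbcb' ignored (set empty)
after full input: {}  (accept=7 not in)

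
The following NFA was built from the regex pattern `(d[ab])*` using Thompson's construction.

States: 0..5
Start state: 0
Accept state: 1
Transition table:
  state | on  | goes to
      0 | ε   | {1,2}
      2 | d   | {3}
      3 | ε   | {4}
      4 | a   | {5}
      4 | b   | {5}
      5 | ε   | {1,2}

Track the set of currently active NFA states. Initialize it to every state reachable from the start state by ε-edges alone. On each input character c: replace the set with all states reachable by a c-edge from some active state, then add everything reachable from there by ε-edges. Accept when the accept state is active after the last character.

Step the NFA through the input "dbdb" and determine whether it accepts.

start: ε-closure({0}) = {0,1,2}
'd' @ 1: {3,4}
'b' @ 2: {1,2,5}  (accept∈set)
'd' @ 3: {3,4}
'b' @ 4: {1,2,5}  (accept∈set)
end set {1,2,5} — state 1 in

Answer: ACCEPT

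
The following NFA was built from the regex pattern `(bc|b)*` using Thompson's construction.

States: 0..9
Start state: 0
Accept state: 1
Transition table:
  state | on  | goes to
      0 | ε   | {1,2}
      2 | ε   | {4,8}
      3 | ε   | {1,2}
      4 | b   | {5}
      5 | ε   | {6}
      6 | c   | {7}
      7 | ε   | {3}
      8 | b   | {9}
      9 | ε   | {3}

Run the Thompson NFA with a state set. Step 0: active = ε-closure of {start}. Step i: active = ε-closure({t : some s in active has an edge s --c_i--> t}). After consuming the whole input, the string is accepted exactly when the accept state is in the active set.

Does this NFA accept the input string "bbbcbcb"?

start: ε-closure({0}) = {0,1,2,4,8}
'b' @ 1: {1,2,3,4,5,6,8,9}  (accept∈set)
'b' @ 2: {1,2,3,4,5,6,8,9}  (accept∈set)
'b' @ 3: {1,2,3,4,5,6,8,9}  (accept∈set)
'c' @ 4: {1,2,3,4,7,8}  (accept∈set)
'b' @ 5: {1,2,3,4,5,6,8,9}  (accept∈set)
'c' @ 6: {1,2,3,4,7,8}  (accept∈set)
'b' @ 7: {1,2,3,4,5,6,8,9}  (accept∈set)
final: {1,2,3,4,5,6,8,9}; accept 1 in set

Answer: ACCEPT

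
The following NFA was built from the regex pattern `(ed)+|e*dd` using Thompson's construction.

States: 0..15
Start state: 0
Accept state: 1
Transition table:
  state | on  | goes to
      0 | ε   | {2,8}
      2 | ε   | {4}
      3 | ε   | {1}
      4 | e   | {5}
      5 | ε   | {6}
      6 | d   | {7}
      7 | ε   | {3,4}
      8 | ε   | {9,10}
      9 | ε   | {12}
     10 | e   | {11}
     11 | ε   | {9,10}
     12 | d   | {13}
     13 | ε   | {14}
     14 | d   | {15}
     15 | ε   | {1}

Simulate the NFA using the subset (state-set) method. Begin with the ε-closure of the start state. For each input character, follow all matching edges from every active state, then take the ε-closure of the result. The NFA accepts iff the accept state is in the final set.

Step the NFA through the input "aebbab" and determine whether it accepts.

Answer: REJECT

Derivation:
S₀ = ε-closure({0}) = {0,2,4,8,9,10,12}
'a' @ 1: {}  — state set empty
rest 'ebbab' ignored (set empty)
end set {} — state 1 not in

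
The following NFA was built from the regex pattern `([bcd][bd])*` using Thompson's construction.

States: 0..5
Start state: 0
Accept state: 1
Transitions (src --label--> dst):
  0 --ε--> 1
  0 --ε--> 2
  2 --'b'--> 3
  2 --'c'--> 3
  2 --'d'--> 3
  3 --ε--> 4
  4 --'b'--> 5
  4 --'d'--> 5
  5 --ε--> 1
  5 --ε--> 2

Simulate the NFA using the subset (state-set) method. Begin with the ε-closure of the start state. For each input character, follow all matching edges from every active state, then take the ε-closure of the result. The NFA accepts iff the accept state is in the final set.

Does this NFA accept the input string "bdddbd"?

initial (ε-close {0}): {0,1,2}
'b' @ 1: {3,4}
'd' @ 2: {1,2,5}  (accept∈set)
'd' @ 3: {3,4}
'd' @ 4: {1,2,5}  (accept∈set)
'b' @ 5: {3,4}
'd' @ 6: {1,2,5}  (accept∈set)
final: {1,2,5}; accept 1 in set

Answer: ACCEPT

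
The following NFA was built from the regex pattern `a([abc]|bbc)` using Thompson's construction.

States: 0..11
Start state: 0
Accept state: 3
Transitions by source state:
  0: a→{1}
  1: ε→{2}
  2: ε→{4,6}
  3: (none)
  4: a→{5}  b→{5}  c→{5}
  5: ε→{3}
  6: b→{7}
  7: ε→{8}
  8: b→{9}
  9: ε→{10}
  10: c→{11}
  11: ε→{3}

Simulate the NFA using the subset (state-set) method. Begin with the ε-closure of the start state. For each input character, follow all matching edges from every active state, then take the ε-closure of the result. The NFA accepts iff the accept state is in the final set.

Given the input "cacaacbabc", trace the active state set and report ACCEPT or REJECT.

start: ε-closure({0}) = {0}
'c' @ 1: {}  — state set empty
rest 'acaacbabc' ignored (set empty)
end set {} — state 3 not in

Answer: REJECT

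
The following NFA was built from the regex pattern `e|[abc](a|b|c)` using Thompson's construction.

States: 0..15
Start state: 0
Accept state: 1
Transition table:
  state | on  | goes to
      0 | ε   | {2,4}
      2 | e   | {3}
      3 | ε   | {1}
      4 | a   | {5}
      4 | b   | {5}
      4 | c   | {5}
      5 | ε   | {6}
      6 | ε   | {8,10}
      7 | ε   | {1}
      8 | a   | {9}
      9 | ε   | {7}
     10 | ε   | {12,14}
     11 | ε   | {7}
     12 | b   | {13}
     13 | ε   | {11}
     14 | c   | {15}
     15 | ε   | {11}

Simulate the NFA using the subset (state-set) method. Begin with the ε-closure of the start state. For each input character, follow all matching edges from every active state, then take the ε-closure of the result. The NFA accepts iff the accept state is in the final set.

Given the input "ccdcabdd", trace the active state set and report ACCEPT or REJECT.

Answer: REJECT

Trace:
S₀ = ε-closure({0}) = {0,2,4}
'c' @ 1: {5,6,8,10,12,14}
'c' @ 2: {1,7,11,15}  (accept∈set)
'd' @ 3: {}  — dead — no transitions
rest 'cabdd' ignored (set empty)
final: {}; accept 1 not in set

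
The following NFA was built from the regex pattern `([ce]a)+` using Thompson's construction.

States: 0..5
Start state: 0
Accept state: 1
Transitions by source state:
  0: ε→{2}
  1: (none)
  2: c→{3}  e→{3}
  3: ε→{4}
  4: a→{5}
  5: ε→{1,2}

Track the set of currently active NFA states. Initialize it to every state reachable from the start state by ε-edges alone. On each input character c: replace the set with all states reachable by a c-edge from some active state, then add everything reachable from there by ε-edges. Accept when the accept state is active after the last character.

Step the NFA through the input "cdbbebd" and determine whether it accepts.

Answer: REJECT

Trace:
initial (ε-close {0}): {0,2}
'c' @ 1: {3,4}
'd' @ 2: {}  — dead — no transitions
rest 'bbebd' ignored (set empty)
final: {}; accept 1 not in set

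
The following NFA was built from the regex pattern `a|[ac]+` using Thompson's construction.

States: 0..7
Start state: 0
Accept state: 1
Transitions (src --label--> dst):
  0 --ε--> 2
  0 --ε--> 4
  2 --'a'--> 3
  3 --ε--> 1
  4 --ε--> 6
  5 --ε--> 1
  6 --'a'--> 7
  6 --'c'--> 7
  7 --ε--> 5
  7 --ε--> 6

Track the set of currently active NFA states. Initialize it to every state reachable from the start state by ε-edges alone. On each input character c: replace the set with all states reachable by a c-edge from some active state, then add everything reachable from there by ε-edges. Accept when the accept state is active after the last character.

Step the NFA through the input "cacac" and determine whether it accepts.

S₀ = ε-closure({0}) = {0,2,4,6}
'c' @ 1: {1,5,6,7}  (accept∈set)
'a' @ 2: {1,5,6,7}  (accept∈set)
'c' @ 3: {1,5,6,7}  (accept∈set)
'a' @ 4: {1,5,6,7}  (accept∈set)
'c' @ 5: {1,5,6,7}  (accept∈set)
final: {1,5,6,7}; accept 1 in set

Answer: ACCEPT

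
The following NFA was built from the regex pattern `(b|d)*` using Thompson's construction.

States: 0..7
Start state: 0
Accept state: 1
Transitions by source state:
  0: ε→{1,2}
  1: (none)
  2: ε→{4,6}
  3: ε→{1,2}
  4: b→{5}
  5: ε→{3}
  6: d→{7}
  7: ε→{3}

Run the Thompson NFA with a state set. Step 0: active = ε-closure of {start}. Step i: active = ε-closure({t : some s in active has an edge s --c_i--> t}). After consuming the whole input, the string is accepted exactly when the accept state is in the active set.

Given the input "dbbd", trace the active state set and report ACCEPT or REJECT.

Answer: ACCEPT

Derivation:
S₀ = ε-closure({0}) = {0,1,2,4,6}
'd' @ 1: {1,2,3,4,6,7}  ✓accept
'b' @ 2: {1,2,3,4,5,6}  ✓accept
'b' @ 3: {1,2,3,4,5,6}  ✓accept
'd' @ 4: {1,2,3,4,6,7}  ✓accept
end set {1,2,3,4,6,7} — state 1 in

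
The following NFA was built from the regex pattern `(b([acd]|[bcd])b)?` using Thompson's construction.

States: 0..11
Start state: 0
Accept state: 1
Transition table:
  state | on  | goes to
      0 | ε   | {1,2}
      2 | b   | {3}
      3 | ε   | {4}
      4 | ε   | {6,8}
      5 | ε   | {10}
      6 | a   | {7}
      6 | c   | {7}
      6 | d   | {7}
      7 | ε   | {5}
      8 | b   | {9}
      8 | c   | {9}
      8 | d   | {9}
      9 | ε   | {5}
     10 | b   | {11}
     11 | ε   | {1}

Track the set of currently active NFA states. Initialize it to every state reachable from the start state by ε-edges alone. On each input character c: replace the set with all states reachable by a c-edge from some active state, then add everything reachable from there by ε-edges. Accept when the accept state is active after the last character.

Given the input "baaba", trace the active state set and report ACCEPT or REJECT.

Answer: REJECT

Trace:
initial (ε-close {0}): {0,1,2}
'b' @ 1: {3,4,6,8}
'a' @ 2: {5,7,10}
'a' @ 3: {}  — dead — no transitions
rest 'ba' ignored (set empty)
final: {}; accept 1 not in set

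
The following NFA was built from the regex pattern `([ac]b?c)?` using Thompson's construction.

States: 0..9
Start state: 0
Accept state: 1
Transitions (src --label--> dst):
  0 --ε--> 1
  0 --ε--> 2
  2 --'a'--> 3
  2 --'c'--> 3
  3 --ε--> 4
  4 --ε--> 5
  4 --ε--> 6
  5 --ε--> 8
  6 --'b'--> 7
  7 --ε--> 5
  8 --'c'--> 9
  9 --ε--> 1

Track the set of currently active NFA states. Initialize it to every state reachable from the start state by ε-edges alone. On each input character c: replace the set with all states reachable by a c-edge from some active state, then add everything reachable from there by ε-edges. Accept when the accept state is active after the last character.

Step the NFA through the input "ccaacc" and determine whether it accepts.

Answer: REJECT

Steps:
S₀ = ε-closure({0}) = {0,1,2}
'c' @ 1: {3,4,5,6,8}
'c' @ 2: {1,9}  [accepting]
'a' @ 3: {}  — state set empty
rest 'acc' ignored (set empty)
final: {}; accept 1 not in set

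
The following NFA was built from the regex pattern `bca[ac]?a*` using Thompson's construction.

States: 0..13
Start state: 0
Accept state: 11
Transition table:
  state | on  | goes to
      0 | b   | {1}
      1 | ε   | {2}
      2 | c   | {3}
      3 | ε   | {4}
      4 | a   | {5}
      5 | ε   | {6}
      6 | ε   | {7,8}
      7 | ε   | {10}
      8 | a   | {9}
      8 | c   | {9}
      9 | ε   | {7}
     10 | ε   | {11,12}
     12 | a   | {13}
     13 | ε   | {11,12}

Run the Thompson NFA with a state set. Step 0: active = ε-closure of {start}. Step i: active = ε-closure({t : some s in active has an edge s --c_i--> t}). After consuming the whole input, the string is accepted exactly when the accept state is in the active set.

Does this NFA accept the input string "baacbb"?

Answer: REJECT

Steps:
initial (ε-close {0}): {0}
'b' @ 1: {1,2}
'a' @ 2: {}  — no active states
rest 'acbb' ignored (set empty)
end set {} — state 11 not in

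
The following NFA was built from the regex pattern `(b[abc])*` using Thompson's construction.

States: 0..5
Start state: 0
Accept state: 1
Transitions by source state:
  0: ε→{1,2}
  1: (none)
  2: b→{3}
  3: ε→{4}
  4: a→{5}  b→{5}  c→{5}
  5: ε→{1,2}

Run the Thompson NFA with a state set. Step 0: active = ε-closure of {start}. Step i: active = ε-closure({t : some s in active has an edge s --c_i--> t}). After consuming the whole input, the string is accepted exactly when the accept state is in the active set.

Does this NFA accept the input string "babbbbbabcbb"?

start: ε-closure({0}) = {0,1,2}
'b' @ 1: {3,4}
'a' @ 2: {1,2,5}  [accepting]
'b' @ 3: {3,4}
'b' @ 4: {1,2,5}  [accepting]
'b' @ 5: {3,4}
'b' @ 6: {1,2,5}  [accepting]
'b' @ 7: {3,4}
'a' @ 8: {1,2,5}  [accepting]
'b' @ 9: {3,4}
'c' @ 10: {1,2,5}  [accepting]
'b' @ 11: {3,4}
'b' @ 12: {1,2,5}  [accepting]
after full input: {1,2,5}  (accept=1 in)

Answer: ACCEPT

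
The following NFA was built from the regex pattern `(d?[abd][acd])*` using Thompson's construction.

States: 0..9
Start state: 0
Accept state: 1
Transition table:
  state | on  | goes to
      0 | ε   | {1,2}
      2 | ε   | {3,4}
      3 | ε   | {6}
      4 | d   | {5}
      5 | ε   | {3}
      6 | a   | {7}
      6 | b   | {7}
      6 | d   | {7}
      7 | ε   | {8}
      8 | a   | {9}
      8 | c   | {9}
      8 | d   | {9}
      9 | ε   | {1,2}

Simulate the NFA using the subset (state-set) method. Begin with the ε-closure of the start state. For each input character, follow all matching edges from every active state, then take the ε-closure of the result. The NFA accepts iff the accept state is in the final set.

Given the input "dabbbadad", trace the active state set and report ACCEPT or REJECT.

Answer: REJECT

Trace:
initial (ε-close {0}): {0,1,2,3,4,6}
'd' @ 1: {3,5,6,7,8}
'a' @ 2: {1,2,3,4,6,7,8,9}  (accept∈set)
'b' @ 3: {7,8}
'b' @ 4: {}  — state set empty
rest 'badad' ignored (set empty)
after full input: {}  (accept=1 not in)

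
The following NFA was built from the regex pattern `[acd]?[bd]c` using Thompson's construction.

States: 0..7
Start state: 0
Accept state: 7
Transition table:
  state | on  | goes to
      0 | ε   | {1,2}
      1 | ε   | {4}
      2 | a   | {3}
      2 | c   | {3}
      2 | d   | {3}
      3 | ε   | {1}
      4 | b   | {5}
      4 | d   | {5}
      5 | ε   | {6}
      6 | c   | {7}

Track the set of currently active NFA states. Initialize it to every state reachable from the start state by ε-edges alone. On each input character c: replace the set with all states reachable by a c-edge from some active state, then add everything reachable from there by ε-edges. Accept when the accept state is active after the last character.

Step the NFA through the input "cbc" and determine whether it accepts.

Answer: ACCEPT

Steps:
initial (ε-close {0}): {0,1,2,4}
'c' @ 1: {1,3,4}
'b' @ 2: {5,6}
'c' @ 3: {7}  ✓accept
after full input: {7}  (accept=7 in)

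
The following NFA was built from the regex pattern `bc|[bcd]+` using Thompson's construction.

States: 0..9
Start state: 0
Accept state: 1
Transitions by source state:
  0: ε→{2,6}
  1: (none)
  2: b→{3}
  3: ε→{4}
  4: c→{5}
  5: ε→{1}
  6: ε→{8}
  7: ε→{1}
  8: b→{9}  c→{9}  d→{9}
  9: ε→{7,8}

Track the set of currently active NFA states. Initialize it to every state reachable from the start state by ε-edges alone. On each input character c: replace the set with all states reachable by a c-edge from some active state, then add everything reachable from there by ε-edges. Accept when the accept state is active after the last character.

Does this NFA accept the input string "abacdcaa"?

initial (ε-close {0}): {0,2,6,8}
'a' @ 1: {}  — no active states
rest 'bacdcaa' ignored (set empty)
final: {}; accept 1 not in set

Answer: REJECT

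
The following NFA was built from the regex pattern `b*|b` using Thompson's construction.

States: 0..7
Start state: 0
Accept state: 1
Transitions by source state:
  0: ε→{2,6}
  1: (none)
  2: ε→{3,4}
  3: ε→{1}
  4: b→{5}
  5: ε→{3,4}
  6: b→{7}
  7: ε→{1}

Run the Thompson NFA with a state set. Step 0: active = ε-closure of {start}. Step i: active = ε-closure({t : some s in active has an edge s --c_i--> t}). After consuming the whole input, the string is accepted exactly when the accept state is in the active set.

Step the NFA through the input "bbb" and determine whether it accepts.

Answer: ACCEPT

Trace:
S₀ = ε-closure({0}) = {0,1,2,3,4,6}
'b' @ 1: {1,3,4,5,7}  [accepting]
'b' @ 2: {1,3,4,5}  [accepting]
'b' @ 3: {1,3,4,5}  [accepting]
end set {1,3,4,5} — state 1 in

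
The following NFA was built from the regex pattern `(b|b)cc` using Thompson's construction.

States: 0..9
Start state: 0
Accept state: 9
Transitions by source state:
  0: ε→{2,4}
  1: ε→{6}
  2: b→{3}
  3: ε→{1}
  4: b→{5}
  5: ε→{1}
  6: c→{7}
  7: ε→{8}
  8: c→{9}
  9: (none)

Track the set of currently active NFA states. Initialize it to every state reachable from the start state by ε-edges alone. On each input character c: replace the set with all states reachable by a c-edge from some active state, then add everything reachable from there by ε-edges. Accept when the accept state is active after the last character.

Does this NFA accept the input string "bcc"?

start: ε-closure({0}) = {0,2,4}
'b' @ 1: {1,3,5,6}
'c' @ 2: {7,8}
'c' @ 3: {9}  ✓accept
end set {9} — state 9 in

Answer: ACCEPT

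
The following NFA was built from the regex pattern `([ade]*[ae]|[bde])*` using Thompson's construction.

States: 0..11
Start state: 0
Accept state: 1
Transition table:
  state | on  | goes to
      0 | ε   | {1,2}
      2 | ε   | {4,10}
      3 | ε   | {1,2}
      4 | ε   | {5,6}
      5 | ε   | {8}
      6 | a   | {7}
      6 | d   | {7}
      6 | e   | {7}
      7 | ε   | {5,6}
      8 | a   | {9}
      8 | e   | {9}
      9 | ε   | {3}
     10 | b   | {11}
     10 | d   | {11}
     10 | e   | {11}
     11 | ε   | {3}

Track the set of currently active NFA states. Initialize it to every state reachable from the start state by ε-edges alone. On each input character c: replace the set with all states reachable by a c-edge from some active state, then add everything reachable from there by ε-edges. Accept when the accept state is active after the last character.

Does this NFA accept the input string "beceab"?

Answer: REJECT

Trace:
initial (ε-close {0}): {0,1,2,4,5,6,8,10}
'b' @ 1: {1,2,3,4,5,6,8,10,11}  [accepting]
'e' @ 2: {1,2,3,4,5,6,7,8,9,10,11}  [accepting]
'c' @ 3: {}  — dead — no transitions
rest 'eab' ignored (set empty)
end set {} — state 1 not in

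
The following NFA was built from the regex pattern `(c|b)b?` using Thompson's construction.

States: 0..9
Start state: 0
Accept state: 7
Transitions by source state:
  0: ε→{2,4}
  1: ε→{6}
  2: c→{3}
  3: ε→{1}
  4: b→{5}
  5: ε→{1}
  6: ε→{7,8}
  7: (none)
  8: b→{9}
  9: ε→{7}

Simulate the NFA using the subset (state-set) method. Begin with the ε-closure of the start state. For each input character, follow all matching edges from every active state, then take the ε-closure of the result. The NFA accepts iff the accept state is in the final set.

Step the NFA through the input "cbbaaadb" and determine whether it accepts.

initial (ε-close {0}): {0,2,4}
'c' @ 1: {1,3,6,7,8}  [accepting]
'b' @ 2: {7,9}  [accepting]
'b' @ 3: {}  — state set empty
rest 'aaadb' ignored (set empty)
final: {}; accept 7 not in set

Answer: REJECT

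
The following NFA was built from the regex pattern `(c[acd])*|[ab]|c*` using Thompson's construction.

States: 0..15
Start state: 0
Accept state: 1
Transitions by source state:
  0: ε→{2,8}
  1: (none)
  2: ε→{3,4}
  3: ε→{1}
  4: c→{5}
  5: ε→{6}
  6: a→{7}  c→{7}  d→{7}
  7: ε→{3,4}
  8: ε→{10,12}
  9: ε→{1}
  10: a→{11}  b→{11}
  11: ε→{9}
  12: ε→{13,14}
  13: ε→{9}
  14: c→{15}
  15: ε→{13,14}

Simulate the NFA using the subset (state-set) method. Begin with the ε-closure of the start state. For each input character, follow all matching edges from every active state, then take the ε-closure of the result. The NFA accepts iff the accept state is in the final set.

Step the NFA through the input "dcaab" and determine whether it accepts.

start: ε-closure({0}) = {0,1,2,3,4,8,9,10,12,13,14}
'd' @ 1: {}  — no active states
rest 'caab' ignored (set empty)
end set {} — state 1 not in

Answer: REJECT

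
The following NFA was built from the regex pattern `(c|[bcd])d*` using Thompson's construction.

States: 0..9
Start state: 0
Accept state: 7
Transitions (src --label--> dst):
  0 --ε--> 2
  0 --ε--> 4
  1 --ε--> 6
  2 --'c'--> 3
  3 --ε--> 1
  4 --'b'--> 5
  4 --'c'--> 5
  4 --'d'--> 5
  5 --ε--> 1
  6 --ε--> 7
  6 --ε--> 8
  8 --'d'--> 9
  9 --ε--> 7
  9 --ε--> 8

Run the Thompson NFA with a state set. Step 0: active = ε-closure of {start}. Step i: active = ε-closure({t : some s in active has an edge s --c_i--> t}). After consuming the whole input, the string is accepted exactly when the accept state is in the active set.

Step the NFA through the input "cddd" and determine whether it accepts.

Answer: ACCEPT

Trace:
S₀ = ε-closure({0}) = {0,2,4}
'c' @ 1: {1,3,5,6,7,8}  (accept∈set)
'd' @ 2: {7,8,9}  (accept∈set)
'd' @ 3: {7,8,9}  (accept∈set)
'd' @ 4: {7,8,9}  (accept∈set)
final: {7,8,9}; accept 7 in set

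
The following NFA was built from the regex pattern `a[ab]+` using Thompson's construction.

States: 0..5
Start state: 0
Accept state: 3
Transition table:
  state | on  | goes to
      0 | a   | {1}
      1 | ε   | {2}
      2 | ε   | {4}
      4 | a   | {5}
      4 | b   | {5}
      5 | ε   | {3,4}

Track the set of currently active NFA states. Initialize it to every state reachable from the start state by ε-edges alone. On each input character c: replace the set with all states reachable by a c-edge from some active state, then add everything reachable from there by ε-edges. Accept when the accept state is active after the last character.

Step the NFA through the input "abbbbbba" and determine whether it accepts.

Answer: ACCEPT

Derivation:
start: ε-closure({0}) = {0}
'a' @ 1: {1,2,4}
'b' @ 2: {3,4,5}  (accept∈set)
'b' @ 3: {3,4,5}  (accept∈set)
'b' @ 4: {3,4,5}  (accept∈set)
'b' @ 5: {3,4,5}  (accept∈set)
'b' @ 6: {3,4,5}  (accept∈set)
'b' @ 7: {3,4,5}  (accept∈set)
'a' @ 8: {3,4,5}  (accept∈set)
after full input: {3,4,5}  (accept=3 in)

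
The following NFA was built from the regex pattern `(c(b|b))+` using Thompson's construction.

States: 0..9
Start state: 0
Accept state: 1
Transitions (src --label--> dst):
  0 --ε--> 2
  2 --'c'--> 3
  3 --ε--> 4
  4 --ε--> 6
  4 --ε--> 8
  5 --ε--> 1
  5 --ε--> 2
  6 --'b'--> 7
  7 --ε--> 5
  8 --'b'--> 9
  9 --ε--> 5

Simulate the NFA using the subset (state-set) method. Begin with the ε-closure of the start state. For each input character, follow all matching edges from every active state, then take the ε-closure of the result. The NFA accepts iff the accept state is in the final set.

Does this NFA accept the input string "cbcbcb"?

initial (ε-close {0}): {0,2}
'c' @ 1: {3,4,6,8}
'b' @ 2: {1,2,5,7,9}  ✓accept
'c' @ 3: {3,4,6,8}
'b' @ 4: {1,2,5,7,9}  ✓accept
'c' @ 5: {3,4,6,8}
'b' @ 6: {1,2,5,7,9}  ✓accept
after full input: {1,2,5,7,9}  (accept=1 in)

Answer: ACCEPT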